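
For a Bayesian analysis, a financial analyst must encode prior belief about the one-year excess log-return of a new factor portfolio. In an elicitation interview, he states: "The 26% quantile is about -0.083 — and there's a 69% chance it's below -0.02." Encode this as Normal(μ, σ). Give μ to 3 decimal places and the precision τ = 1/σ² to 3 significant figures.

For Normal(μ,σ), the p-quantile is μ + z_p·σ. Here z_{0.26} = -0.6433, z_{0.69} = 0.4959.
So -0.083 = μ − 0.6433σ and -0.02 = μ + 0.4959σ.
Subtracting: σ = (-0.02 − -0.083)/(0.4959 − (-0.6433)) = 0.055.
Then μ = -0.083 − (-0.6433)·0.055 = -0.047.
Precision τ = 1/σ² = 1/0.0553² = 327.

μ = -0.047, τ = 327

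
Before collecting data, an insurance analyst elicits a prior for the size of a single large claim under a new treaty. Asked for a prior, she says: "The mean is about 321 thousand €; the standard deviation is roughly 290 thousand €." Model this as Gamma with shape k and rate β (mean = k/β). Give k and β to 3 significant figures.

k ≈ 1.23, β ≈ 0.00382

For Gamma(k, rate β): mean = k/β, variance = k/β², so CV = 1/√k.
CV = SD/mean = 290/321 = 0.9034, hence k = 1/CV² = 1.23.
Then β = k/mean = 1.23/321 = 0.00382.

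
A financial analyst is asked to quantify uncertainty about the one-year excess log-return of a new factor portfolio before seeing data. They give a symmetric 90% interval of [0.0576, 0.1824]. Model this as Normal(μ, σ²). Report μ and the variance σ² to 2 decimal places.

A symmetric 90% interval runs μ ± z·σ with z = 1.645.
Half-width = 0.0624, so σ = 0.0624/1.645 = 0.038 and σ² = 0.00.
μ is the interval midpoint, 0.12.

μ = 0.12, σ² = 0.00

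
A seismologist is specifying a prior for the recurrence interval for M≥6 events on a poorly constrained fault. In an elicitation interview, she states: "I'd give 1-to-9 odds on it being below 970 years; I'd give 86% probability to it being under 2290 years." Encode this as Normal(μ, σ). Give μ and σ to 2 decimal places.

For Normal(μ,σ), the p-quantile is μ + z_p·σ. Here z_{0.1} = -1.282, z_{0.86} = 1.08.
So 970 = μ − 1.282σ and 2290 = μ + 1.08σ.
Subtracting: σ = (2290 − 970)/(1.08 − (-1.282)) = 558.88.
Then μ = 970 − (-1.282)·558.88 = 1686.23.

μ = 1686.23, σ = 558.88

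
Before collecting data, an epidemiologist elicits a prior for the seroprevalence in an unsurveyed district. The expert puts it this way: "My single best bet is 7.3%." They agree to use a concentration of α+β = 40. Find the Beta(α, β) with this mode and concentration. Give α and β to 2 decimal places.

For α,β > 1 the Beta mode is (α−1)/(α+β−2). With α+β = 40, the mode is (α−1)/38.
Set (α−1)/38 = 0.073 → α = 1 + 0.073·38 = 3.77.
β = 40 − α = 36.23.

α = 3.77, β = 36.23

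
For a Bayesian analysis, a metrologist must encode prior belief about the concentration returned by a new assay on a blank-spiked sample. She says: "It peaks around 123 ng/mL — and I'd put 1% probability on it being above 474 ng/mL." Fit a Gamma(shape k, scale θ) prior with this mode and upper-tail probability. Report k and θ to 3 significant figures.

k ≈ 3.32, θ ≈ 53

Gamma(k,θ) with k>1 has mode (k−1)θ, so θ = 123/(k−1).
Need P(X < 474) = 0.99 with θ tied to k this way. Start at k = 2, θ = 123: P(X<474) ≈ 0.897.
Too low — raise k to concentrate. Iterating converges to k ≈ 3.32.
Then θ = 123/(3.32−1) ≈ 53.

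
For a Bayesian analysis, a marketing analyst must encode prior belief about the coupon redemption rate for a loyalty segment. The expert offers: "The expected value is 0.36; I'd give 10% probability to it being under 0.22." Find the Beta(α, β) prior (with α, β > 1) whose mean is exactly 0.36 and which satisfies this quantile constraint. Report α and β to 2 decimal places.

α ≈ 6.44, β ≈ 11.45

With mean 0.36 fixed, write α = 0.36s, β = 0.64s where s = α+β.
Need P(θ < 0.22) = 0.1 under Beta(0.36s, 0.64s). Normal approximation: (q−m)/√(m(1−m)/s) ≈ z_{0.1} = -1.28, so s ≈ 0.36·0.64·(-1.28)²/(0.22−0.36)² = 19.3.
At s = 19.3: P(θ<0.22) ≈ 0.091. Adjusting to match 0.1 gives s ≈ 17.89.
So α = 0.36·17.89 ≈ 6.44, β = 0.64·17.89 ≈ 11.45.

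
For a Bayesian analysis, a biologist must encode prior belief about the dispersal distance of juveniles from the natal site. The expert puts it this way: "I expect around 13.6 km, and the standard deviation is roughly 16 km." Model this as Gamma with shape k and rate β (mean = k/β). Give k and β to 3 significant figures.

For Gamma(k, rate β): mean = k/β, variance = k/β², so CV = 1/√k.
CV = SD/mean = 16/13.6 = 1.176, hence k = 1/CV² = 0.722.
Then β = k/mean = 0.722/13.6 = 0.0531.

k ≈ 0.722, β ≈ 0.0531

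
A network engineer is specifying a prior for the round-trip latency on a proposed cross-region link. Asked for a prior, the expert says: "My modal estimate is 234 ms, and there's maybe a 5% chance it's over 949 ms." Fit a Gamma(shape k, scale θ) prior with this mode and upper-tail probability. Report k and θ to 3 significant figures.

k ≈ 2.28, θ ≈ 183

Gamma(k,θ) with k>1 has mode (k−1)θ, so θ = 234/(k−1).
Need P(X < 949) = 0.95 with θ tied to k this way. Start at k = 2, θ = 234: P(X<949) ≈ 0.912.
Too low — raise k to concentrate. Iterating converges to k ≈ 2.28.
Then θ = 234/(2.28−1) ≈ 183.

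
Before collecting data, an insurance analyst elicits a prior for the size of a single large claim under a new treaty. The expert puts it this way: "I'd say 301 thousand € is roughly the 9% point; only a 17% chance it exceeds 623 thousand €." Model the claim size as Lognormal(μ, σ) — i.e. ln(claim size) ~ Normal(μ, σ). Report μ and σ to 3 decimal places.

μ ≈ 6.132, σ ≈ 0.317

If T ~ Lognormal(μ,σ) then ln T ~ Normal(μ,σ), so the p-quantile of ln T is μ + z_p·σ.
ln(301) = 5.707 and ln(623) = 6.435; z_{0.09} = -1.341, z_{0.83} = 0.9542.
σ = (6.435 − 5.707)/(0.9542 − (-1.341)) = 0.317.
μ = 5.707 − (-1.341)·0.317 = 6.132.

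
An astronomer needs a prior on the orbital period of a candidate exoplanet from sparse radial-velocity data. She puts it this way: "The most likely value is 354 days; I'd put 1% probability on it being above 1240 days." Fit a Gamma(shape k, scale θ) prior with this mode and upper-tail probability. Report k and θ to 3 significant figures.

Gamma(k,θ) with k>1 has mode (k−1)θ, so θ = 354/(k−1).
Need P(X < 1240) = 0.99 with θ tied to k this way. Start at k = 2, θ = 354: P(X<1240) ≈ 0.864.
Too low — raise k to concentrate. Iterating converges to k ≈ 3.76.
Then θ = 354/(3.76−1) ≈ 128.

k ≈ 3.76, θ ≈ 128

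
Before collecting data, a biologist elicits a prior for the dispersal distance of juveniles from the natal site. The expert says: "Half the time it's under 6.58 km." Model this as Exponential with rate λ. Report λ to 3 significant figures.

λ ≈ 0.105

Exponential median = ln 2 / λ, so λ = ln 2 / 6.58 = 0.105.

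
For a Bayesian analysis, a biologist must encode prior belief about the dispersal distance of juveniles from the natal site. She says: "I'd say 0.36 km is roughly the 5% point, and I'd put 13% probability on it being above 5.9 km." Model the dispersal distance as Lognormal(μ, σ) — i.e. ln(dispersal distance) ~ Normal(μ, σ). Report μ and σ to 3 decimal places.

If T ~ Lognormal(μ,σ) then ln T ~ Normal(μ,σ), so the p-quantile of ln T is μ + z_p·σ.
ln(0.36) = -1.022 and ln(5.9) = 1.775; z_{0.05} = -1.645, z_{0.87} = 1.126.
σ = (1.775 − -1.022)/(1.126 − (-1.645)) = 1.009.
μ = -1.022 − (-1.645)·1.009 = 0.638.

μ ≈ 0.638, σ ≈ 1.009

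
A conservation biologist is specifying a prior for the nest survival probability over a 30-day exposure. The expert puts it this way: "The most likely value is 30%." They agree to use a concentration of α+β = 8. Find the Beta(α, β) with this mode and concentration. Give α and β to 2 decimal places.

α = 2.80, β = 5.20

For α,β > 1 the Beta mode is (α−1)/(α+β−2). With α+β = 8, the mode is (α−1)/6.
Set (α−1)/6 = 0.3 → α = 1 + 0.3·6 = 2.80.
β = 8 − α = 5.20.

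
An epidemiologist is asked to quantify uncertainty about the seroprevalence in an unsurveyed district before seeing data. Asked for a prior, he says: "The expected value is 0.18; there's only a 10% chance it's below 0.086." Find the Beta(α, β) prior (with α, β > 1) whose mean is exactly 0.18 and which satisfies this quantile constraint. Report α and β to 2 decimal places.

α ≈ 4.11, β ≈ 18.74

With mean 0.18 fixed, write α = 0.18s, β = 0.82s where s = α+β.
Need P(θ < 0.086) = 0.1 under Beta(0.18s, 0.82s). Normal approximation: (q−m)/√(m(1−m)/s) ≈ z_{0.1} = -1.28, so s ≈ 0.18·0.82·(-1.28)²/(0.086−0.18)² = 27.4.
At s = 27.4: P(θ<0.086) ≈ 0.077. Adjusting to match 0.1 gives s ≈ 22.86.
So α = 0.18·22.86 ≈ 4.11, β = 0.82·22.86 ≈ 18.74.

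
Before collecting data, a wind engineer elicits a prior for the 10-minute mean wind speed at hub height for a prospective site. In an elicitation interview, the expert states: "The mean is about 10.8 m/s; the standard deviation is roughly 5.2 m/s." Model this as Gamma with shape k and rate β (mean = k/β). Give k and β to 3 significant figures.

For Gamma(k, rate β): mean = k/β, variance = k/β², so CV = 1/√k.
CV = SD/mean = 5.2/10.8 = 0.4815, hence k = 1/CV² = 4.31.
Then β = k/mean = 4.31/10.8 = 0.399.

k ≈ 4.31, β ≈ 0.399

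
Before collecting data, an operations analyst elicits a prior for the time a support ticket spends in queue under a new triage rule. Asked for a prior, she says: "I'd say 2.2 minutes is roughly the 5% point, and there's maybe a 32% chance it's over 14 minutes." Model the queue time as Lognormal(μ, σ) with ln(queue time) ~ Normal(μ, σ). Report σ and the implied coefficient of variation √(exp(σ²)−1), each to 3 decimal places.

If T ~ Lognormal(μ,σ) then ln T ~ Normal(μ,σ), so the p-quantile of ln T is μ + z_p·σ.
ln(2.2) = 0.7885 and ln(14) = 2.639; z_{0.05} = -1.645, z_{0.68} = 0.4677.
σ = (2.639 − 0.7885)/(0.4677 − (-1.645)) = 0.876.
μ = 0.7885 − (-1.645)·0.876 = 2.229.
CV = √(exp(σ²)−1) = √(exp(0.7674)−1) = 1.074.

σ ≈ 0.876, CV ≈ 1.074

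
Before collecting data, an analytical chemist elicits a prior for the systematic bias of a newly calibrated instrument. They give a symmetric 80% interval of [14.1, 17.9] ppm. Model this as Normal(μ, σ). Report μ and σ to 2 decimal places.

μ = 16.00, σ = 1.48

A symmetric 80% interval runs μ ± z·σ with z = 1.282.
Half-width = 1.9, so σ = 1.9/1.282 = 1.48.
μ is the interval midpoint, 16.00.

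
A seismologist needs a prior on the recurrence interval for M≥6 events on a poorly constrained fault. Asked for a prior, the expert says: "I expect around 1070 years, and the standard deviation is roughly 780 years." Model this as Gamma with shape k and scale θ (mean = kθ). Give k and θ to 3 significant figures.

For Gamma(k, scale θ): mean = kθ, variance = kθ², so CV = 1/√k.
CV = SD/mean = 780/1070 = 0.729, hence k = 1/CV² = 1.88.
Then θ = mean/k = 1070/1.88 = 569.

k ≈ 1.88, θ ≈ 569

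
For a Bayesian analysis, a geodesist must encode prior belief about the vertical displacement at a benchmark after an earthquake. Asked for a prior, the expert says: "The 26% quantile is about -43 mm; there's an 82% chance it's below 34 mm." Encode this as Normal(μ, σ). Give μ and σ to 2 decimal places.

For Normal(μ,σ), the p-quantile is μ + z_p·σ. Here z_{0.26} = -0.6433, z_{0.82} = 0.9154.
So -43 = μ − 0.6433σ and 34 = μ + 0.9154σ.
Subtracting: σ = (34 − -43)/(0.9154 − (-0.6433)) = 49.40.
Then μ = -43 − (-0.6433)·49.40 = -11.22.

μ = -11.22, σ = 49.40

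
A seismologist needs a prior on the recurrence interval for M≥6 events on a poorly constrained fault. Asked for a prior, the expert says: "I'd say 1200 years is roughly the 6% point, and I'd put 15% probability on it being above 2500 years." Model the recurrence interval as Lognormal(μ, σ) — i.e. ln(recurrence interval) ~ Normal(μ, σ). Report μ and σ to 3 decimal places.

μ ≈ 7.530, σ ≈ 0.283

If T ~ Lognormal(μ,σ) then ln T ~ Normal(μ,σ), so the p-quantile of ln T is μ + z_p·σ.
ln(1200) = 7.09 and ln(2500) = 7.824; z_{0.06} = -1.555, z_{0.85} = 1.036.
σ = (7.824 − 7.09)/(1.036 − (-1.555)) = 0.283.
μ = 7.09 − (-1.555)·0.283 = 7.530.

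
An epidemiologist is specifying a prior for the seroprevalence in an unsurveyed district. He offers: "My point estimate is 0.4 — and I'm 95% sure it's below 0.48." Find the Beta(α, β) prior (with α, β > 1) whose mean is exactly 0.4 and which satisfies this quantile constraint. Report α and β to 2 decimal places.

With mean 0.4 fixed, write α = 0.4s, β = 0.6s where s = α+β.
Need P(θ < 0.48) = 0.95 under Beta(0.4s, 0.6s). Normal approximation: (q−m)/√(m(1−m)/s) ≈ z_{0.95} = 1.64, so s ≈ 0.4·0.6·(1.64)²/(0.48−0.4)² = 101.5.
At s = 101.5: P(θ<0.48) ≈ 0.948. Adjusting to match 0.95 gives s ≈ 103.42.
So α = 0.4·103.42 ≈ 41.37, β = 0.6·103.42 ≈ 62.05.

α ≈ 41.37, β ≈ 62.05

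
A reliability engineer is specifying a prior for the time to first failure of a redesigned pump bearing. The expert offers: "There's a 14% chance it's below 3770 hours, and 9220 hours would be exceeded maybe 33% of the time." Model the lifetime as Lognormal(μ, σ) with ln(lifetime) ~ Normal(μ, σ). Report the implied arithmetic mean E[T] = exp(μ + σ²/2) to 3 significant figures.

E[T] ≈ 8460 hours

If T ~ Lognormal(μ,σ) then ln T ~ Normal(μ,σ), so the p-quantile of ln T is μ + z_p·σ.
ln(3770) = 8.235 and ln(9220) = 9.129; z_{0.14} = -1.08, z_{0.67} = 0.4399.
σ = (9.129 − 8.235)/(0.4399 − (-1.08)) = 0.588.
μ = 8.235 − (-1.08)·0.588 = 8.870.
E[T] = exp(μ + σ²/2) = exp(8.870 + 0.1730) = 8460 hours.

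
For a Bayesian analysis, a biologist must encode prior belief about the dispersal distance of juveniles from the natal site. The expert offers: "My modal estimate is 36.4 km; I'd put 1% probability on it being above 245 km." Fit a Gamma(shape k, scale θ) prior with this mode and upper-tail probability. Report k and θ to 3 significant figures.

Gamma(k,θ) with k>1 has mode (k−1)θ, so θ = 36.4/(k−1).
Need P(X < 245) = 0.99 with θ tied to k this way. Start at k = 2, θ = 36.4: P(X<245) ≈ 0.991.
Too high — lower k to spread out. Iterating converges to k ≈ 1.98.
Then θ = 36.4/(1.98−1) ≈ 37.1.

k ≈ 1.98, θ ≈ 37.1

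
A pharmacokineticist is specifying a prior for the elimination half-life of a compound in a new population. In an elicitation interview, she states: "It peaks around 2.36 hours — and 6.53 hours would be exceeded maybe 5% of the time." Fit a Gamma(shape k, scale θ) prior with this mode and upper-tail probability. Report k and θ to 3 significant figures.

k ≈ 3.59, θ ≈ 0.912

Gamma(k,θ) with k>1 has mode (k−1)θ, so θ = 2.36/(k−1).
Need P(X < 6.53) = 0.95 with θ tied to k this way. Start at k = 2, θ = 2.36: P(X<6.53) ≈ 0.763.
Too low — raise k to concentrate. Iterating converges to k ≈ 3.59.
Then θ = 2.36/(3.59−1) ≈ 0.912.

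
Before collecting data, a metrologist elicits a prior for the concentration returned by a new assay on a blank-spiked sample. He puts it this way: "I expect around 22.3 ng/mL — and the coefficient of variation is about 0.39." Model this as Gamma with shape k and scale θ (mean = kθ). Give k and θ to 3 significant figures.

For Gamma(k, scale θ): mean = kθ, variance = kθ², so CV = 1/√k.
CV = 0.39, hence k = 1/CV² = 6.57.
Then θ = mean/k = 22.3/6.57 = 3.39.

k ≈ 6.57, θ ≈ 3.39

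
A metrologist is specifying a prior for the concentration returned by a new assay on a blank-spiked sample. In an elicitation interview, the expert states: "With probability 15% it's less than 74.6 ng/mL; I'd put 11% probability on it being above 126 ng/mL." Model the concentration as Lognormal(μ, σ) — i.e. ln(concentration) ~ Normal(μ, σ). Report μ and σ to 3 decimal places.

μ ≈ 4.552, σ ≈ 0.232

If T ~ Lognormal(μ,σ) then ln T ~ Normal(μ,σ), so the p-quantile of ln T is μ + z_p·σ.
ln(74.6) = 4.312 and ln(126) = 4.836; z_{0.15} = -1.036, z_{0.89} = 1.227.
σ = (4.836 − 4.312)/(1.227 − (-1.036)) = 0.232.
μ = 4.312 − (-1.036)·0.232 = 4.552.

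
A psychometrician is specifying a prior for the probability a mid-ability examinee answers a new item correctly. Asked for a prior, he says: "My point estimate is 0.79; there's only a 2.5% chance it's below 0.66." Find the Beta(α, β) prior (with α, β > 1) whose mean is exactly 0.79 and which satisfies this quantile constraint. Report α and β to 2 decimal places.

With mean 0.79 fixed, write α = 0.79s, β = 0.21s where s = α+β.
Need P(θ < 0.66) = 0.025 under Beta(0.79s, 0.21s). Normal approximation: (q−m)/√(m(1−m)/s) ≈ z_{0.025} = -1.96, so s ≈ 0.79·0.21·(-1.96)²/(0.66−0.79)² = 37.7.
At s = 37.7: P(θ<0.66) ≈ 0.034. Adjusting to match 0.025 gives s ≈ 44.26.
So α = 0.79·44.26 ≈ 34.96, β = 0.21·44.26 ≈ 9.29.

α ≈ 34.96, β ≈ 9.29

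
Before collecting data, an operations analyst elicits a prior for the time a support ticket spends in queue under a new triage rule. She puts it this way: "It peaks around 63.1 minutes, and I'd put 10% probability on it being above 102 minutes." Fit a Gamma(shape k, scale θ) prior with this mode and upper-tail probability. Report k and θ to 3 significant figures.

k ≈ 9.16, θ ≈ 7.74

Gamma(k,θ) with k>1 has mode (k−1)θ, so θ = 63.1/(k−1).
Need P(X < 102) = 0.9 with θ tied to k this way. Start at k = 2, θ = 63.1: P(X<102) ≈ 0.480.
Too low — raise k to concentrate. Iterating converges to k ≈ 9.16.
Then θ = 63.1/(9.16−1) ≈ 7.74.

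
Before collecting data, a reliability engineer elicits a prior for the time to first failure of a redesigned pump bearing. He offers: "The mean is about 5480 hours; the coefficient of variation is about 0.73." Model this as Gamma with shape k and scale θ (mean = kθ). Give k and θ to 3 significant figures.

k ≈ 1.88, θ ≈ 2920

For Gamma(k, scale θ): mean = kθ, variance = kθ², so CV = 1/√k.
CV = 0.73, hence k = 1/CV² = 1.88.
Then θ = mean/k = 5480/1.88 = 2920.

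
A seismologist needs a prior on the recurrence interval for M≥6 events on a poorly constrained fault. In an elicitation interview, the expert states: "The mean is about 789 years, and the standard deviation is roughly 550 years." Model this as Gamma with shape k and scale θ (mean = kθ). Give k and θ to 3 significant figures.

For Gamma(k, scale θ): mean = kθ, variance = kθ², so CV = 1/√k.
CV = SD/mean = 550/789 = 0.6971, hence k = 1/CV² = 2.06.
Then θ = mean/k = 789/2.06 = 383.

k ≈ 2.06, θ ≈ 383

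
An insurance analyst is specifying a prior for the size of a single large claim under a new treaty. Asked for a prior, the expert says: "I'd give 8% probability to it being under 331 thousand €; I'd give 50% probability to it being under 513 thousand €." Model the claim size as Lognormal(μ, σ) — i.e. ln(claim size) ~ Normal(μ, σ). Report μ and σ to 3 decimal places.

If T ~ Lognormal(μ,σ) then ln T ~ Normal(μ,σ), so the p-quantile of ln T is μ + z_p·σ.
ln(331) = 5.802 and ln(513) = 6.24; z_{0.08} = -1.405, z_{0.5} = 0.
σ = (6.24 − 5.802)/(0 − (-1.405)) = 0.312.
μ = 5.802 − (-1.405)·0.312 = 6.240.

μ ≈ 6.240, σ ≈ 0.312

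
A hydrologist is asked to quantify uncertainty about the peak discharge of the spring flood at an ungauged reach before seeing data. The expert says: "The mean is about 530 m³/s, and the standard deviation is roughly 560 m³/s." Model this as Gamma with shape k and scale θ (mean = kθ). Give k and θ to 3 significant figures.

For Gamma(k, scale θ): mean = kθ, variance = kθ², so CV = 1/√k.
CV = SD/mean = 560/530 = 1.057, hence k = 1/CV² = 0.896.
Then θ = mean/k = 530/0.896 = 592.

k ≈ 0.896, θ ≈ 592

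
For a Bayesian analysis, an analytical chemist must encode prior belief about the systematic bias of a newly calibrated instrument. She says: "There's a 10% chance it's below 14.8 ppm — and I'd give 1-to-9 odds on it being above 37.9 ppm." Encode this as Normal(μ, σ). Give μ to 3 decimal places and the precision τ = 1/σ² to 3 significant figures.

μ = 26.350, τ = 0.0123

The p-quantile of Normal(μ,σ) is μ + z_p·σ, with z_{0.1} = -1.282 and z_{0.9} = 1.282.
Eliminate σ: μ = (z₂·x₁ − z₁·x₂)/(z₂ − z₁) = (1.282·14.8 − (-1.282)·37.9)/2.563 = 26.350.
Then σ = (x₂ − x₁)/(z₂ − z₁) = (37.9 − 14.8)/2.563 = 9.013.
Precision τ = 1/σ² = 1/9.013² = 0.0123.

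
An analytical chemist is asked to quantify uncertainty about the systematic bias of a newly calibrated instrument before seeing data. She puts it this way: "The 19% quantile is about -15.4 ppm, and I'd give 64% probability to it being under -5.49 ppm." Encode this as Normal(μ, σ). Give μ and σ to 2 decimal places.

μ = -8.36, σ = 8.02

The p-quantile of Normal(μ,σ) is μ + z_p·σ, with z_{0.19} = -0.8779 and z_{0.64} = 0.3585.
Eliminate σ: μ = (z₂·x₁ − z₁·x₂)/(z₂ − z₁) = (0.3585·-15.4 − (-0.8779)·-5.49)/1.236 = -8.36.
Then σ = (x₂ − x₁)/(z₂ − z₁) = (-5.49 − -15.4)/1.236 = 8.02.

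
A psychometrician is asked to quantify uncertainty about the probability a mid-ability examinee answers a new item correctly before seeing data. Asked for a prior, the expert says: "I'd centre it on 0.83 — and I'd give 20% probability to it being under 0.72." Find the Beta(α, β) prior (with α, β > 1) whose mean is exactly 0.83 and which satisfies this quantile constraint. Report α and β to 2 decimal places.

α ≈ 4.98, β ≈ 1.02

With mean 0.83 fixed, write α = 0.83s, β = 0.17s where s = α+β.
Need P(θ < 0.72) = 0.2 under Beta(0.83s, 0.17s). Normal approximation: (q−m)/√(m(1−m)/s) ≈ z_{0.2} = -0.842, so s ≈ 0.83·0.17·(-0.842)²/(0.72−0.83)² = 8.3.
At s = 8.3: P(θ<0.72) ≈ 0.179. Adjusting to match 0.2 gives s ≈ 6.00.
So α = 0.83·6.00 ≈ 4.98, β = 0.17·6.00 ≈ 1.02.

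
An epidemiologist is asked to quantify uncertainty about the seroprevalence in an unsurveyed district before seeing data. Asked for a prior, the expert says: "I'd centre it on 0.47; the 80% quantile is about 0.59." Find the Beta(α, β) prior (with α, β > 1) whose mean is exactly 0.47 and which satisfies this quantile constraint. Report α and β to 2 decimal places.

α ≈ 5.78, β ≈ 6.51

With mean 0.47 fixed, write α = 0.47s, β = 0.53s where s = α+β.
Need P(θ < 0.59) = 0.8 under Beta(0.47s, 0.53s). Normal approximation: (q−m)/√(m(1−m)/s) ≈ z_{0.8} = 0.842, so s ≈ 0.47·0.53·(0.842)²/(0.59−0.47)² = 12.3.
At s = 12.3: P(θ<0.59) ≈ 0.800. Adjusting to match 0.8 gives s ≈ 12.29.
So α = 0.47·12.29 ≈ 5.78, β = 0.53·12.29 ≈ 6.51.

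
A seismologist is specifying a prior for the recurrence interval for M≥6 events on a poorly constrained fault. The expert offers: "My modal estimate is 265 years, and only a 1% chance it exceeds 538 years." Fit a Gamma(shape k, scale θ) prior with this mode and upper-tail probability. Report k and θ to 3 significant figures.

k ≈ 10.8, θ ≈ 27.1

Gamma(k,θ) with k>1 has mode (k−1)θ, so θ = 265/(k−1).
Need P(X < 538) = 0.99 with θ tied to k this way. Start at k = 2, θ = 265: P(X<538) ≈ 0.602.
Too low — raise k to concentrate. Iterating converges to k ≈ 10.8.
Then θ = 265/(10.8−1) ≈ 27.1.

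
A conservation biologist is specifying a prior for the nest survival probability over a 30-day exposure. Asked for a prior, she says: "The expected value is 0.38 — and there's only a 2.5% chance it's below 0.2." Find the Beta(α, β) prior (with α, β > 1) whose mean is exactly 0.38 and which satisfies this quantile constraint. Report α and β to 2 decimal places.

α ≈ 8.98, β ≈ 14.66

With mean 0.38 fixed, write α = 0.38s, β = 0.62s where s = α+β.
Need P(θ < 0.2) = 0.025 under Beta(0.38s, 0.62s). Normal approximation: (q−m)/√(m(1−m)/s) ≈ z_{0.025} = -1.96, so s ≈ 0.38·0.62·(-1.96)²/(0.2−0.38)² = 27.9.
At s = 27.9: P(θ<0.2) ≈ 0.016. Adjusting to match 0.025 gives s ≈ 23.64.
So α = 0.38·23.64 ≈ 8.98, β = 0.62·23.64 ≈ 14.66.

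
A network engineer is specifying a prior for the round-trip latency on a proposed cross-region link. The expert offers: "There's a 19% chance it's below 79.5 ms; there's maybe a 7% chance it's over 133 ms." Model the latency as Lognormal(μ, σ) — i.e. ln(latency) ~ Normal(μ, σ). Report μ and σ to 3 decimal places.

If T ~ Lognormal(μ,σ) then ln T ~ Normal(μ,σ), so the p-quantile of ln T is μ + z_p·σ.
ln(79.5) = 4.376 and ln(133) = 4.89; z_{0.19} = -0.8779, z_{0.93} = 1.476.
σ = (4.89 − 4.376)/(1.476 − (-0.8779)) = 0.219.
μ = 4.376 − (-0.8779)·0.219 = 4.568.

μ ≈ 4.568, σ ≈ 0.219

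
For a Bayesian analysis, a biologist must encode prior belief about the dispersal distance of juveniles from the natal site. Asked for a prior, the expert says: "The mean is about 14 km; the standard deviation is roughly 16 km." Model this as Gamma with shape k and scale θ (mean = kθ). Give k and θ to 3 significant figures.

For Gamma(k, scale θ): mean = kθ, variance = kθ², so CV = 1/√k.
CV = SD/mean = 16/14 = 1.143, hence k = 1/CV² = 0.766.
Then θ = mean/k = 14/0.766 = 18.3.

k ≈ 0.766, θ ≈ 18.3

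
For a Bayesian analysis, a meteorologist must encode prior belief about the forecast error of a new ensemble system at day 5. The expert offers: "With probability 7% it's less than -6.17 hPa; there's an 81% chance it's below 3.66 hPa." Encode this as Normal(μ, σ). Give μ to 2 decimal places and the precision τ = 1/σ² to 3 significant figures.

The p-quantile of Normal(μ,σ) is μ + z_p·σ, with z_{0.07} = -1.476 and z_{0.81} = 0.8779.
Eliminate σ: μ = (z₂·x₁ − z₁·x₂)/(z₂ − z₁) = (0.8779·-6.17 − (-1.476)·3.66)/2.354 = -0.01.
Then σ = (x₂ − x₁)/(z₂ − z₁) = (3.66 − -6.17)/2.354 = 4.18.
Precision τ = 1/σ² = 1/4.176² = 0.0573.

μ = -0.01, τ = 0.0573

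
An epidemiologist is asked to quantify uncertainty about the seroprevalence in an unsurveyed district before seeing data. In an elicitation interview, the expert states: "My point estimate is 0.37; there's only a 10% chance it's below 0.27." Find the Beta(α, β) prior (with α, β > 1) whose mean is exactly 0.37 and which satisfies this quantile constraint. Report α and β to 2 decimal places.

With mean 0.37 fixed, write α = 0.37s, β = 0.63s where s = α+β.
Need P(θ < 0.27) = 0.1 under Beta(0.37s, 0.63s). Normal approximation: (q−m)/√(m(1−m)/s) ≈ z_{0.1} = -1.28, so s ≈ 0.37·0.63·(-1.28)²/(0.27−0.37)² = 38.3.
At s = 38.3: P(θ<0.27) ≈ 0.095. Adjusting to match 0.1 gives s ≈ 36.68.
So α = 0.37·36.68 ≈ 13.57, β = 0.63·36.68 ≈ 23.11.

α ≈ 13.57, β ≈ 23.11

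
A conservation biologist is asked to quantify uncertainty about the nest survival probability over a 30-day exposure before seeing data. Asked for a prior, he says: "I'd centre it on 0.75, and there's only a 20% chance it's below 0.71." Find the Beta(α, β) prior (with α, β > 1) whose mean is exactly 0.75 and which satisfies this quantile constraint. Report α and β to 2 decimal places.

With mean 0.75 fixed, write α = 0.75s, β = 0.25s where s = α+β.
Need P(θ < 0.71) = 0.2 under Beta(0.75s, 0.25s). Normal approximation: (q−m)/√(m(1−m)/s) ≈ z_{0.2} = -0.842, so s ≈ 0.75·0.25·(-0.842)²/(0.71−0.75)² = 83.0.
At s = 83.0: P(θ<0.71) ≈ 0.196. Adjusting to match 0.2 gives s ≈ 80.26.
So α = 0.75·80.26 ≈ 60.20, β = 0.25·80.26 ≈ 20.07.

α ≈ 60.20, β ≈ 20.07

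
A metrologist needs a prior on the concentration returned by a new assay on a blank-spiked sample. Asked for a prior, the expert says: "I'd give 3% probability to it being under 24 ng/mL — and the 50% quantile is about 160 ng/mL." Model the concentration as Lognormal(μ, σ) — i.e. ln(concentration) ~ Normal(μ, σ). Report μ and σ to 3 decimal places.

If T ~ Lognormal(μ,σ) then ln T ~ Normal(μ,σ), so the p-quantile of ln T is μ + z_p·σ.
ln(24) = 3.178 and ln(160) = 5.075; z_{0.03} = -1.881, z_{0.5} = 0.
σ = (5.075 − 3.178)/(0 − (-1.881)) = 1.009.
μ = 3.178 − (-1.881)·1.009 = 5.075.

μ ≈ 5.075, σ ≈ 1.009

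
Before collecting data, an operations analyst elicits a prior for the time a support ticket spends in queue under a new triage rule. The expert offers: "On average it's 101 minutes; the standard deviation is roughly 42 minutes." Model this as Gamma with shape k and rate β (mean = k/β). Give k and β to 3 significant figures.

For Gamma(k, rate β): mean = k/β, variance = k/β², so CV = 1/√k.
CV = SD/mean = 42/101 = 0.4158, hence k = 1/CV² = 5.78.
Then β = k/mean = 5.78/101 = 0.0573.

k ≈ 5.78, β ≈ 0.0573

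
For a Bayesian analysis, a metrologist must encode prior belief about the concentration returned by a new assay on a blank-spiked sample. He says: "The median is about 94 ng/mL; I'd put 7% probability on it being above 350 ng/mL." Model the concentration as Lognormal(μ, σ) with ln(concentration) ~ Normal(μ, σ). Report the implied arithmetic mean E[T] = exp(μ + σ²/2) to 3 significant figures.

If T ~ Lognormal(μ,σ) then ln T ~ Normal(μ,σ), so the p-quantile of ln T is μ + z_p·σ.
ln(94) = 4.543 and ln(350) = 5.858; z_{0.5} = 0, z_{0.93} = 1.476.
σ = (5.858 − 4.543)/(1.476 − (0)) = 0.891.
μ = 4.543 − (0)·0.891 = 4.543.
E[T] = exp(μ + σ²/2) = exp(4.543 + 0.3968) = 140 ng/mL.

E[T] ≈ 140 ng/mL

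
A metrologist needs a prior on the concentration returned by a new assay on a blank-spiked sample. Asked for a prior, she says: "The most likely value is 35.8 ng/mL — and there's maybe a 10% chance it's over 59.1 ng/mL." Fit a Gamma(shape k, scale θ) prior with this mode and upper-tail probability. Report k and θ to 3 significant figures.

Gamma(k,θ) with k>1 has mode (k−1)θ, so θ = 35.8/(k−1).
Need P(X < 59.1) = 0.9 with θ tied to k this way. Start at k = 2, θ = 35.8: P(X<59.1) ≈ 0.491.
Too low — raise k to concentrate. Iterating converges to k ≈ 8.51.
Then θ = 35.8/(8.51−1) ≈ 4.77.

k ≈ 8.51, θ ≈ 4.77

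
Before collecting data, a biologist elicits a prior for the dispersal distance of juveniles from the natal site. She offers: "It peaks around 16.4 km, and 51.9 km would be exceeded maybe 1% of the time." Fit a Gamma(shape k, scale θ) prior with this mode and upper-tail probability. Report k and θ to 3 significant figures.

Gamma(k,θ) with k>1 has mode (k−1)θ, so θ = 16.4/(k−1).
Need P(X < 51.9) = 0.99 with θ tied to k this way. Start at k = 2, θ = 16.4: P(X<51.9) ≈ 0.824.
Too low — raise k to concentrate. Iterating converges to k ≈ 4.35.
Then θ = 16.4/(4.35−1) ≈ 4.9.

k ≈ 4.35, θ ≈ 4.9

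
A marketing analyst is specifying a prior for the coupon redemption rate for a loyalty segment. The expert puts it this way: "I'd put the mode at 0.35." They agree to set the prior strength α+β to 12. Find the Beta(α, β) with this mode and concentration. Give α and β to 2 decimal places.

α = 4.50, β = 7.50

For α,β > 1 the Beta mode is (α−1)/(α+β−2). With α+β = 12, the mode is (α−1)/10.
Set (α−1)/10 = 0.35 → α = 1 + 0.35·10 = 4.50.
β = 12 − α = 7.50.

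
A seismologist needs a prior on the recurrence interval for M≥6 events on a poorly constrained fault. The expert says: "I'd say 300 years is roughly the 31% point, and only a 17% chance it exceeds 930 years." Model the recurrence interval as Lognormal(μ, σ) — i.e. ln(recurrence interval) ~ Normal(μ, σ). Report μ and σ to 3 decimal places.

If T ~ Lognormal(μ,σ) then ln T ~ Normal(μ,σ), so the p-quantile of ln T is μ + z_p·σ.
ln(300) = 5.704 and ln(930) = 6.835; z_{0.31} = -0.4959, z_{0.83} = 0.9542.
σ = (6.835 − 5.704)/(0.9542 − (-0.4959)) = 0.780.
μ = 5.704 − (-0.4959)·0.780 = 6.091.

μ ≈ 6.091, σ ≈ 0.780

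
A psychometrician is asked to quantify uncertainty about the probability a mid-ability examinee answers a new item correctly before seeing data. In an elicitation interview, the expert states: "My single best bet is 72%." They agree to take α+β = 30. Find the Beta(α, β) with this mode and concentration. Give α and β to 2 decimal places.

α = 21.16, β = 8.84

For α,β > 1 the Beta mode is (α−1)/(α+β−2). With α+β = 30, the mode is (α−1)/28.
Set (α−1)/28 = 0.72 → α = 1 + 0.72·28 = 21.16.
β = 30 − α = 8.84.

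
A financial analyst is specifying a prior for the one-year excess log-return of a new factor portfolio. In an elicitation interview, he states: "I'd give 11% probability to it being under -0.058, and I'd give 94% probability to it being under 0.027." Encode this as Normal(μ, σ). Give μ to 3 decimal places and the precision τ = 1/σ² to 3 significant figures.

μ = -0.021, τ = 1070

For Normal(μ,σ), the p-quantile is μ + z_p·σ. Here z_{0.11} = -1.227, z_{0.94} = 1.555.
So -0.058 = μ − 1.227σ and 0.027 = μ + 1.555σ.
Subtracting: σ = (0.027 − -0.058)/(1.555 − (-1.227)) = 0.031.
Then μ = -0.058 − (-1.227)·0.031 = -0.021.
Precision τ = 1/σ² = 1/0.03056² = 1070.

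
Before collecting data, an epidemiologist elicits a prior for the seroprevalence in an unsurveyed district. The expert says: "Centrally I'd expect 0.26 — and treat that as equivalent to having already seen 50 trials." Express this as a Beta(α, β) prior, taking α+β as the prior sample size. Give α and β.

α = 13, β = 37

Under the effective-sample-size interpretation, Beta(α, β) has prior mean α/(α+β) and prior sample size α+β.
So α+β = 50 and α/(α+β) = 0.26, giving α = 0.26·50 = 13 and β = 50 − 13 = 37.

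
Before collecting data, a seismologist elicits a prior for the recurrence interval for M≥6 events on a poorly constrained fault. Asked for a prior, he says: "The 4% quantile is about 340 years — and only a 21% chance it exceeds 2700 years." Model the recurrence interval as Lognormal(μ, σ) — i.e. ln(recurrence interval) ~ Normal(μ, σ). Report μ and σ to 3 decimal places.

μ ≈ 7.248, σ ≈ 0.810

If T ~ Lognormal(μ,σ) then ln T ~ Normal(μ,σ), so the p-quantile of ln T is μ + z_p·σ.
ln(340) = 5.829 and ln(2700) = 7.901; z_{0.04} = -1.751, z_{0.79} = 0.8064.
σ = (7.901 − 5.829)/(0.8064 − (-1.751)) = 0.810.
μ = 5.829 − (-1.751)·0.810 = 7.248.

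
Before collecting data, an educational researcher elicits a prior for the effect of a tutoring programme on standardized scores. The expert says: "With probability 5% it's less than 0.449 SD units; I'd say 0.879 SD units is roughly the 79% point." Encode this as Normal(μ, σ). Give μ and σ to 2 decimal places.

μ = 0.74, σ = 0.18

The p-quantile of Normal(μ,σ) is μ + z_p·σ, with z_{0.05} = -1.645 and z_{0.79} = 0.8064.
Eliminate σ: μ = (z₂·x₁ − z₁·x₂)/(z₂ − z₁) = (0.8064·0.449 − (-1.645)·0.879)/2.451 = 0.74.
Then σ = (x₂ − x₁)/(z₂ − z₁) = (0.879 − 0.449)/2.451 = 0.18.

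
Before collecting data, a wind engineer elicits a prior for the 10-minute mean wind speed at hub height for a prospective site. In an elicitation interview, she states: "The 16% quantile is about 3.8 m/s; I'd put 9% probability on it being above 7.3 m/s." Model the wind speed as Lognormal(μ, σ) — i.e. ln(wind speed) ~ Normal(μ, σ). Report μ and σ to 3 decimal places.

If T ~ Lognormal(μ,σ) then ln T ~ Normal(μ,σ), so the p-quantile of ln T is μ + z_p·σ.
ln(3.8) = 1.335 and ln(7.3) = 1.988; z_{0.16} = -0.9945, z_{0.91} = 1.341.
σ = (1.988 − 1.335)/(1.341 − (-0.9945)) = 0.280.
μ = 1.335 − (-0.9945)·0.280 = 1.613.

μ ≈ 1.613, σ ≈ 0.280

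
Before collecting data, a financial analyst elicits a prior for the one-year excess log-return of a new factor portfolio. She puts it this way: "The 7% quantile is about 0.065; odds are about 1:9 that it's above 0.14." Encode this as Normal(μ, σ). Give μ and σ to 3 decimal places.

The p-quantile of Normal(μ,σ) is μ + z_p·σ, with z_{0.07} = -1.476 and z_{0.9} = 1.282.
Eliminate σ: μ = (z₂·x₁ − z₁·x₂)/(z₂ − z₁) = (1.282·0.065 − (-1.476)·0.14)/2.757 = 0.105.
Then σ = (x₂ − x₁)/(z₂ − z₁) = (0.14 − 0.065)/2.757 = 0.027.

μ = 0.105, σ = 0.027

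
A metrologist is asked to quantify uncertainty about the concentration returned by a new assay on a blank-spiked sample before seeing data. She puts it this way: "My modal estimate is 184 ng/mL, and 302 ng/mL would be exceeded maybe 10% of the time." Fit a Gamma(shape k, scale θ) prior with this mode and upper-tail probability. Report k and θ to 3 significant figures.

k ≈ 8.68, θ ≈ 24

Gamma(k,θ) with k>1 has mode (k−1)θ, so θ = 184/(k−1).
Need P(X < 302) = 0.9 with θ tied to k this way. Start at k = 2, θ = 184: P(X<302) ≈ 0.488.
Too low — raise k to concentrate. Iterating converges to k ≈ 8.68.
Then θ = 184/(8.68−1) ≈ 24.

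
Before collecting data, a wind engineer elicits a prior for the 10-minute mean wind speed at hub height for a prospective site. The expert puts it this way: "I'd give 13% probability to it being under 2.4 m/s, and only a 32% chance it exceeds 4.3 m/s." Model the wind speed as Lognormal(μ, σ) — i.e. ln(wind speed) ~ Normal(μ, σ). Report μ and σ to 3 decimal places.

If T ~ Lognormal(μ,σ) then ln T ~ Normal(μ,σ), so the p-quantile of ln T is μ + z_p·σ.
ln(2.4) = 0.8755 and ln(4.3) = 1.459; z_{0.13} = -1.126, z_{0.68} = 0.4677.
σ = (1.459 − 0.8755)/(0.4677 − (-1.126)) = 0.366.
μ = 0.8755 − (-1.126)·0.366 = 1.288.

μ ≈ 1.288, σ ≈ 0.366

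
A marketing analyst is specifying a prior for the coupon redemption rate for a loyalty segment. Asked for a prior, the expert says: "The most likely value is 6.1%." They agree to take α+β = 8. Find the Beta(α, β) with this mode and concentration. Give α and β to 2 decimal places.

α = 1.37, β = 6.63

For α,β > 1 the Beta mode is (α−1)/(α+β−2). With α+β = 8, the mode is (α−1)/6.
Set (α−1)/6 = 0.061 → α = 1 + 0.061·6 = 1.37.
β = 8 − α = 6.63.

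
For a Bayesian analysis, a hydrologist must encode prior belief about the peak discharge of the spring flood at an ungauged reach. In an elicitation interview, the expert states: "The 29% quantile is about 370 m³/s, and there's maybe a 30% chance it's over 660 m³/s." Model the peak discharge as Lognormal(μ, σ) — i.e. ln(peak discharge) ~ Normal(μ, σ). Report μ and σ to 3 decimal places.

If T ~ Lognormal(μ,σ) then ln T ~ Normal(μ,σ), so the p-quantile of ln T is μ + z_p·σ.
ln(370) = 5.914 and ln(660) = 6.492; z_{0.29} = -0.5534, z_{0.7} = 0.5244.
σ = (6.492 − 5.914)/(0.5244 − (-0.5534)) = 0.537.
μ = 5.914 − (-0.5534)·0.537 = 6.211.

μ ≈ 6.211, σ ≈ 0.537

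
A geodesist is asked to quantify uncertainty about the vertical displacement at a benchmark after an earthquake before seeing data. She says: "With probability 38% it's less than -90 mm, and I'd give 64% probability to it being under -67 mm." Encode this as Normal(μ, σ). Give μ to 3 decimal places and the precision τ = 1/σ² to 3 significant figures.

The p-quantile of Normal(μ,σ) is μ + z_p·σ, with z_{0.38} = -0.3055 and z_{0.64} = 0.3585.
Eliminate σ: μ = (z₂·x₁ − z₁·x₂)/(z₂ − z₁) = (0.3585·-90 − (-0.3055)·-67)/0.6639 = -79.418.
Then σ = (x₂ − x₁)/(z₂ − z₁) = (-67 − -90)/0.6639 = 34.642.
Precision τ = 1/σ² = 1/34.64² = 0.000833.

μ = -79.418, τ = 0.000833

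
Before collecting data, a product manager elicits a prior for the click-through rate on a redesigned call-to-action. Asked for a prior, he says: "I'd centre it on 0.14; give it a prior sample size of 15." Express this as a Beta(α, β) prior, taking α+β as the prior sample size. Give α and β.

Under the effective-sample-size interpretation, Beta(α, β) has prior mean α/(α+β) and prior sample size α+β.
So α+β = 15 and α/(α+β) = 0.14, giving α = 0.14·15 = 2.1 and β = 15 − 2.1 = 12.9.

α = 2.1, β = 12.9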